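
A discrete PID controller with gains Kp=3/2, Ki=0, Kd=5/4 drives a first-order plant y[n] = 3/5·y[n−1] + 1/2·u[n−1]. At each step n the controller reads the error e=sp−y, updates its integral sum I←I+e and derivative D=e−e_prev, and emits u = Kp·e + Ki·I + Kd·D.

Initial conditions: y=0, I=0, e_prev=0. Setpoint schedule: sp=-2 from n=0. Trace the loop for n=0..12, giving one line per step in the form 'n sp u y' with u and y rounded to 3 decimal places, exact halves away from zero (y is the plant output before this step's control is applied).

0 -2 -5.500 0.000
1 -2 4.563 -2.750
2 -2 -8.173 0.631
3 -2 7.986 -3.708
4 -2 -12.498 1.768
5 -2 13.477 -5.188
6 -2 -19.455 3.626
7 -2 22.301 -7.552
8 -2 -30.643 6.619
9 -2 36.486 -11.350
10 -2 -48.629 11.433
11 -2 59.291 -17.454
12 -2 -77.544 19.173

(exact arithmetic carried between steps; '≈' marks a value shown rounded to 6 d.p. or computed from one; I and e_prev carry over from the previous line; the table rounds u and y to 3 d.p., halves away from zero)
n=0: y=0, sp=-2, e=sp−y=-2; I=-2, D=e−e_prev=-2; u=3/2·(-2)+0·(-2)+5/4·(-2)=-5.5; next y=3/5·0+1/2·(-5.5)=-2.75
n=1: y=-2.75, sp=-2, e=sp−y=0.75; I=-1.25, D=e−e_prev=2.75; u=3/2·0.75+0·(-1.25)+5/4·2.75=4.5625; next y=3/5·(-2.75)+1/2·4.5625=0.63125
n=2: y=0.63125, sp=-2, e=sp−y=-2.63125; I=-3.88125, D=e−e_prev=-3.38125; u=3/2·(-2.63125)+0·(-3.88125)+5/4·(-3.38125)≈-8.173438; next y=3/5·0.63125+1/2·(-8.173438)≈-3.707969
n=3: y≈-3.707969, sp=-2, e=sp−y≈1.707969; I≈-2.173281, D=e−e_prev≈4.339219; u=3/2·1.707969+0·(-2.173281)+5/4·4.339219≈7.985977; next y=3/5·(-3.707969)+1/2·7.985977≈1.768207
n=4: y≈1.768207, sp=-2, e=sp−y≈-3.768207; I≈-5.941488, D=e−e_prev≈-5.476176; u=3/2·(-3.768207)+0·(-5.941488)+5/4·(-5.476176)≈-12.497530; next y=3/5·1.768207+1/2·(-12.497530)≈-5.187841
n=5: y≈-5.187841, sp=-2, e=sp−y≈3.187841; I≈-2.753647, D=e−e_prev≈6.956048; u=3/2·3.187841+0·(-2.753647)+5/4·6.956048≈13.476821; next y=3/5·(-5.187841)+1/2·13.476821≈3.625706
n=6: y≈3.625706, sp=-2, e=sp−y≈-5.625706; I≈-8.379353, D=e−e_prev≈-8.813547; u=3/2·(-5.625706)+0·(-8.379353)+5/4·(-8.813547)≈-19.455493; next y=3/5·3.625706+1/2·(-19.455493)≈-7.552323
n=7: y≈-7.552323, sp=-2, e=sp−y≈5.552323; I≈-2.827031, D=e−e_prev≈11.178029; u=3/2·5.552323+0·(-2.827031)+5/4·11.178029≈22.301020; next y=3/5·(-7.552323)+1/2·22.301020≈6.619116
n=8: y≈6.619116, sp=-2, e=sp−y≈-8.619116; I≈-11.446147, D=e−e_prev≈-14.171439; u=3/2·(-8.619116)+0·(-11.446147)+5/4·(-14.171439)≈-30.642974; next y=3/5·6.619116+1/2·(-30.642974)≈-11.350017
n=9: y≈-11.350017, sp=-2, e=sp−y≈9.350017; I≈-2.096130, D=e−e_prev≈17.969134; u=3/2·9.350017+0·(-2.096130)+5/4·17.969134≈36.486442; next y=3/5·(-11.350017)+1/2·36.486442≈11.433211
n=10: y≈11.433211, sp=-2, e=sp−y≈-13.433211; I≈-15.529341, D=e−e_prev≈-22.783228; u=3/2·(-13.433211)+0·(-15.529341)+5/4·(-22.783228)≈-48.628852; next y=3/5·11.433211+1/2·(-48.628852)≈-17.454499
n=11: y≈-17.454499, sp=-2, e=sp−y≈15.454499; I≈-0.074842, D=e−e_prev≈28.887710; u=3/2·15.454499+0·(-0.074842)+5/4·28.887710≈59.291386; next y=3/5·(-17.454499)+1/2·59.291386≈19.172994
n=12: y≈19.172994, sp=-2, e=sp−y≈-21.172994; I≈-21.247836, D=e−e_prev≈-36.627493; u=3/2·(-21.172994)+0·(-21.247836)+5/4·(-36.627493)≈-77.543857; next y=3/5·19.172994+1/2·(-77.543857)≈-27.268132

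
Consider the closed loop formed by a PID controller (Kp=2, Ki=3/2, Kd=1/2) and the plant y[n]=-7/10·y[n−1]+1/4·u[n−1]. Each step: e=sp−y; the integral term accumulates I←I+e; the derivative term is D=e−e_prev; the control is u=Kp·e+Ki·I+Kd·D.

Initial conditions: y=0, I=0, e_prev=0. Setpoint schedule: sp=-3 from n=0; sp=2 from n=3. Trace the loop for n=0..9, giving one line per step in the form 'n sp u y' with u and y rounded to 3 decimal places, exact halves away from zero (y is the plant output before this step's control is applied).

0 -3 -12.000 0.000
1 -3 -3.000 -3.000
2 -3 -21.900 1.350
3 2 24.830 -6.420
4 2 -37.411 10.702
5 2 68.279 -16.844
6 2 -100.045 28.860
7 2 178.812 -45.213
8 2 -273.668 76.352
9 2 468.450 -121.864

(exact arithmetic carried between steps; '≈' marks a value shown rounded to 6 d.p. or computed from one; I and e_prev carry over from the previous line; the table rounds u and y to 3 d.p., halves away from zero)
n=0: y=0, sp=-3, e=sp−y=-3; I=-3, D=e−e_prev=-3; u=2·(-3)+3/2·(-3)+1/2·(-3)=-12; next y=-7/10·0+1/4·(-12)=-3
n=1: y=-3, sp=-3, e=sp−y=0; I=-3, D=e−e_prev=3; u=2·0+3/2·(-3)+1/2·3=-3; next y=-7/10·(-3)+1/4·(-3)=1.35
n=2: y=1.35, sp=-3, e=sp−y=-4.35; I=-7.35, D=e−e_prev=-4.35; u=2·(-4.35)+3/2·(-7.35)+1/2·(-4.35)=-21.9; next y=-7/10·1.35+1/4·(-21.9)=-6.42
n=3: y=-6.42, sp=2, e=sp−y=8.42; I=1.07, D=e−e_prev=12.77; u=2·8.42+3/2·1.07+1/2·12.77=24.83; next y=-7/10·(-6.42)+1/4·24.83=10.7015
n=4: y=10.7015, sp=2, e=sp−y=-8.7015; I=-7.6315, D=e−e_prev=-17.1215; u=2·(-8.7015)+3/2·(-7.6315)+1/2·(-17.1215)=-37.411; next y=-7/10·10.7015+1/4·(-37.411)=-16.8438
n=5: y=-16.8438, sp=2, e=sp−y=18.8438; I=11.2123, D=e−e_prev=27.5453; u=2·18.8438+3/2·11.2123+1/2·27.5453=68.2787; next y=-7/10·(-16.8438)+1/4·68.2787=28.860335
n=6: y=28.860335, sp=2, e=sp−y=-26.860335; I=-15.648035, D=e−e_prev=-45.704135; u=2·(-26.860335)+3/2·(-15.648035)+1/2·(-45.704135)=-100.04479; next y=-7/10·28.860335+1/4·(-100.04479)=-45.213432
n=7: y=-45.213432, sp=2, e=sp−y=47.213432; I=31.565397, D=e−e_prev=74.073767; u=2·47.213432+3/2·31.565397+1/2·74.073767=178.811843; next y=-7/10·(-45.213432)+1/4·178.811843≈76.352363
n=8: y≈76.352363, sp=2, e=sp−y≈-74.352363; I≈-42.786966, D=e−e_prev≈-121.565795; u=2·(-74.352363)+3/2·(-42.786966)+1/2·(-121.565795)≈-273.668073; next y=-7/10·76.352363+1/4·(-273.668073)≈-121.863672
n=9: y≈-121.863672, sp=2, e=sp−y≈123.863672; I≈81.076706, D=e−e_prev≈198.216036; u=2·123.863672+3/2·81.076706+1/2·198.216036≈468.450422; next y=-7/10·(-121.863672)+1/4·468.450422≈202.417176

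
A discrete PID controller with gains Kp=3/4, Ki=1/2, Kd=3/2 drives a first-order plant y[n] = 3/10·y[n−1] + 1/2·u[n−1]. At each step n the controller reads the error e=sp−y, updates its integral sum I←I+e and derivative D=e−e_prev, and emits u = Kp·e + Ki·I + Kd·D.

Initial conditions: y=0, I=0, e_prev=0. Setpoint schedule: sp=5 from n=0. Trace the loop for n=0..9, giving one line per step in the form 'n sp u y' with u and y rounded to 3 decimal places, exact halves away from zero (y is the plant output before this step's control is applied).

0 5 13.750 0.000
1 5 -10.156 6.875
2 5 26.418 -3.016
3 5 -26.540 12.304
4 5 52.966 -9.579
5 5 -63.836 23.609
6 5 109.864 -24.835
7 5 -146.757 47.481
8 5 233.670 -59.134
9 5 -329.315 99.095

(exact arithmetic carried between steps; '≈' marks a value shown rounded to 6 d.p. or computed from one; I and e_prev carry over from the previous line; the table rounds u and y to 3 d.p., halves away from zero)
n=0: y=0, sp=5, e=sp−y=5; I=5, D=e−e_prev=5; u=3/4·5+1/2·5+3/2·5=13.75; next y=3/10·0+1/2·13.75=6.875
n=1: y=6.875, sp=5, e=sp−y=-1.875; I=3.125, D=e−e_prev=-6.875; u=3/4·(-1.875)+1/2·3.125+3/2·(-6.875)=-10.15625; next y=3/10·6.875+1/2·(-10.15625)=-3.015625
n=2: y=-3.015625, sp=5, e=sp−y=8.015625; I=11.140625, D=e−e_prev=9.890625; u=3/4·8.015625+1/2·11.140625+3/2·9.890625≈26.417969; next y=3/10·(-3.015625)+1/2·26.417969≈12.304297
n=3: y≈12.304297, sp=5, e=sp−y≈-7.304297; I≈3.836328, D=e−e_prev≈-15.319922; u=3/4·(-7.304297)+1/2·3.836328+3/2·(-15.319922)≈-26.539941; next y=3/10·12.304297+1/2·(-26.539941)≈-9.578682
n=4: y≈-9.578682, sp=5, e=sp−y≈14.578682; I≈18.415010, D=e−e_prev≈21.882979; u=3/4·14.578682+1/2·18.415010+3/2·21.882979≈52.965984; next y=3/10·(-9.578682)+1/2·52.965984≈23.609387
n=5: y≈23.609387, sp=5, e=sp−y≈-18.609387; I≈-0.194378, D=e−e_prev≈-33.188069; u=3/4·(-18.609387)+1/2·(-0.194378)+3/2·(-33.188069)≈-63.836333; next y=3/10·23.609387+1/2·(-63.836333)≈-24.835350
n=6: y≈-24.835350, sp=5, e=sp−y≈29.835350; I≈29.640973, D=e−e_prev≈48.444738; u=3/4·29.835350+1/2·29.640973+3/2·48.444738≈109.864106; next y=3/10·(-24.835350)+1/2·109.864106≈47.481448
n=7: y≈47.481448, sp=5, e=sp−y≈-42.481448; I≈-12.840475, D=e−e_prev≈-72.316798; u=3/4·(-42.481448)+1/2·(-12.840475)+3/2·(-72.316798)≈-146.756520; next y=3/10·47.481448+1/2·(-146.756520)≈-59.133826
n=8: y≈-59.133826, sp=5, e=sp−y≈64.133826; I≈51.293351, D=e−e_prev≈106.615274; u=3/4·64.133826+1/2·51.293351+3/2·106.615274≈233.669955; next y=3/10·(-59.133826)+1/2·233.669955≈99.094830
n=9: y≈99.094830, sp=5, e=sp−y≈-94.094830; I≈-42.801479, D=e−e_prev≈-158.228656; u=3/4·(-94.094830)+1/2·(-42.801479)+3/2·(-158.228656)≈-329.314846; next y=3/10·99.094830+1/2·(-329.314846)≈-134.928974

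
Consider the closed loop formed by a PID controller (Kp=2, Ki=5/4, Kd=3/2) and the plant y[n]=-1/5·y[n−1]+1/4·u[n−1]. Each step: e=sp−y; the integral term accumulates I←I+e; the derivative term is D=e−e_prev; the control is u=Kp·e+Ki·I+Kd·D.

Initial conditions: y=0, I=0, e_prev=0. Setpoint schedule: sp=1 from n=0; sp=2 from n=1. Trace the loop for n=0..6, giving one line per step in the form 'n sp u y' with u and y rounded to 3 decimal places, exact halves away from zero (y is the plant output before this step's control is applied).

0 1 4.750 0.000
1 2 3.609 1.188
2 2 7.389 0.665
3 2 3.289 1.714
4 2 11.086 0.479
5 2 0.703 2.676
6 2 17.569 -0.359

(exact arithmetic carried between steps; '≈' marks a value shown rounded to 6 d.p. or computed from one; I and e_prev carry over from the previous line; the table rounds u and y to 3 d.p., halves away from zero)
n=0: y=0, sp=1, e=sp−y=1; I=1, D=e−e_prev=1; u=2·1+5/4·1+3/2·1=4.75; next y=-1/5·0+1/4·4.75=1.1875
n=1: y=1.1875, sp=2, e=sp−y=0.8125; I=1.8125, D=e−e_prev=-0.1875; u=2·0.8125+5/4·1.8125+3/2·(-0.1875)=3.609375; next y=-1/5·1.1875+1/4·3.609375≈0.664844
n=2: y≈0.664844, sp=2, e=sp−y≈1.335156; I≈3.147656, D=e−e_prev≈0.522656; u=2·1.335156+5/4·3.147656+3/2·0.522656≈7.388867; next y=-1/5·0.664844+1/4·7.388867≈1.714248
n=3: y≈1.714248, sp=2, e=sp−y≈0.285752; I≈3.433408, D=e−e_prev≈-1.049404; u=2·0.285752+5/4·3.433408+3/2·(-1.049404)≈3.289158; next y=-1/5·1.714248+1/4·3.289158≈0.479440
n=4: y≈0.479440, sp=2, e=sp−y≈1.520560; I≈4.953968, D=e−e_prev≈1.234808; u=2·1.520560+5/4·4.953968+3/2·1.234808≈11.085793; next y=-1/5·0.479440+1/4·11.085793≈2.675560
n=5: y≈2.675560, sp=2, e=sp−y≈-0.675560; I≈4.278408, D=e−e_prev≈-2.196121; u=2·(-0.675560)+5/4·4.278408+3/2·(-2.196121)≈0.702709; next y=-1/5·2.675560+1/4·0.702709≈-0.359435
n=6: y≈-0.359435, sp=2, e=sp−y≈2.359435; I≈6.637843, D=e−e_prev≈3.034995; u=2·2.359435+5/4·6.637843+3/2·3.034995≈17.568666; next y=-1/5·(-0.359435)+1/4·17.568666≈4.464054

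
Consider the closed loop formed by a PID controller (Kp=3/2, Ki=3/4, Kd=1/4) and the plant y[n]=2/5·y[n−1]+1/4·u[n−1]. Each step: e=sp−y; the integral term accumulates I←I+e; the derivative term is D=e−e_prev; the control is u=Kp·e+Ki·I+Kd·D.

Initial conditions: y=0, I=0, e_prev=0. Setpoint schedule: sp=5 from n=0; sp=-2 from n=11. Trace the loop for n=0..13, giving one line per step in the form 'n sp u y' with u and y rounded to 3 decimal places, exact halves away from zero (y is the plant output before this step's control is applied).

(exact arithmetic carried between steps; '≈' marks a value shown rounded to 6 d.p. or computed from one; I and e_prev carry over from the previous line; the table rounds u and y to 3 d.p., halves away from zero)
n=0: y=0, sp=5, e=sp−y=5; I=5, D=e−e_prev=5; u=3/2·5+3/4·5+1/4·5=12.5; next y=2/5·0+1/4·12.5=3.125
n=1: y=3.125, sp=5, e=sp−y=1.875; I=6.875, D=e−e_prev=-3.125; u=3/2·1.875+3/4·6.875+1/4·(-3.125)=7.1875; next y=2/5·3.125+1/4·7.1875=3.046875
n=2: y=3.046875, sp=5, e=sp−y=1.953125; I=8.828125, D=e−e_prev=0.078125; u=3/2·1.953125+3/4·8.828125+1/4·0.078125≈9.570313; next y=2/5·3.046875+1/4·9.570313≈3.611328
n=3: y≈3.611328, sp=5, e=sp−y≈1.388672; I≈10.216797, D=e−e_prev≈-0.564453; u=3/2·1.388672+3/4·10.216797+1/4·(-0.564453)≈9.604492; next y=2/5·3.611328+1/4·9.604492≈3.845654
n=4: y≈3.845654, sp=5, e=sp−y≈1.154346; I≈11.371143, D=e−e_prev≈-0.234326; u=3/2·1.154346+3/4·11.371143+1/4·(-0.234326)≈10.201294; next y=2/5·3.845654+1/4·10.201294≈4.088585
n=5: y≈4.088585, sp=5, e=sp−y≈0.911415; I≈12.282557, D=e−e_prev≈-0.242931; u=3/2·0.911415+3/4·12.282557+1/4·(-0.242931)≈10.518307; next y=2/5·4.088585+1/4·10.518307≈4.265011
n=6: y≈4.265011, sp=5, e=sp−y≈0.734989; I≈13.017546, D=e−e_prev≈-0.176426; u=3/2·0.734989+3/4·13.017546+1/4·(-0.176426)≈10.821537; next y=2/5·4.265011+1/4·10.821537≈4.411389
n=7: y≈4.411389, sp=5, e=sp−y≈0.588611; I≈13.606158, D=e−e_prev≈-0.146378; u=3/2·0.588611+3/4·13.606158+1/4·(-0.146378)≈11.050941; next y=2/5·4.411389+1/4·11.050941≈4.527291
n=8: y≈4.527291, sp=5, e=sp−y≈0.472709; I≈14.078867, D=e−e_prev≈-0.115902; u=3/2·0.472709+3/4·14.078867+1/4·(-0.115902)≈11.239239; next y=2/5·4.527291+1/4·11.239239≈4.620726
n=9: y≈4.620726, sp=5, e=sp−y≈0.379274; I≈14.458141, D=e−e_prev≈-0.093435; u=3/2·0.379274+3/4·14.458141+1/4·(-0.093435)≈11.389158; next y=2/5·4.620726+1/4·11.389158≈4.695580
n=10: y≈4.695580, sp=5, e=sp−y≈0.304420; I≈14.762561, D=e−e_prev≈-0.074854; u=3/2·0.304420+3/4·14.762561+1/4·(-0.074854)≈11.509838; next y=2/5·4.695580+1/4·11.509838≈4.755691
n=11: y≈4.755691, sp=-2, e=sp−y≈-6.755691; I≈8.006870, D=e−e_prev≈-7.060111; u=3/2·(-6.755691)+3/4·8.006870+1/4·(-7.060111)≈-5.893412; next y=2/5·4.755691+1/4·(-5.893412)≈0.428923
n=12: y≈0.428923, sp=-2, e=sp−y≈-2.428923; I≈5.577946, D=e−e_prev≈4.326768; u=3/2·(-2.428923)+3/4·5.577946+1/4·4.326768≈1.621767; next y=2/5·0.428923+1/4·1.621767≈0.577011
n=13: y≈0.577011, sp=-2, e=sp−y≈-2.577011; I≈3.000935, D=e−e_prev≈-0.148088; u=3/2·(-2.577011)+3/4·3.000935+1/4·(-0.148088)≈-1.651837; next y=2/5·0.577011+1/4·(-1.651837)≈-0.182155

0 5 12.500 0.000
1 5 7.188 3.125
2 5 9.570 3.047
3 5 9.604 3.611
4 5 10.201 3.846
5 5 10.518 4.089
6 5 10.822 4.265
7 5 11.051 4.411
8 5 11.239 4.527
9 5 11.389 4.621
10 5 11.510 4.696
11 -2 -5.893 4.756
12 -2 1.622 0.429
13 -2 -1.652 0.577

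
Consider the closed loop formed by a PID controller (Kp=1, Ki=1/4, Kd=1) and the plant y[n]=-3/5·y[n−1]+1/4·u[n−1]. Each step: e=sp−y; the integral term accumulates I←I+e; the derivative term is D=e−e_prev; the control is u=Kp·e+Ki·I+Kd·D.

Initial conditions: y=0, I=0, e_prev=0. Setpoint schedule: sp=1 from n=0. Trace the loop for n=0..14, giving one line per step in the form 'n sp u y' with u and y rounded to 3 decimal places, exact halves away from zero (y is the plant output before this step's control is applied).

0 1 2.250 0.000
1 1 0.234 0.563
2 1 2.799 -0.279
3 1 -0.301 0.867
4 1 4.170 -0.596
5 1 -1.384 1.400
6 1 6.329 -1.186
7 1 -3.539 2.294
8 1 9.865 -2.261
9 1 -7.563 3.823
10 1 15.832 -4.184
11 1 -14.849 6.469
12 1 26.076 -7.593
13 1 -27.841 11.075
14 1 43.839 -13.605

(exact arithmetic carried between steps; '≈' marks a value shown rounded to 6 d.p. or computed from one; I and e_prev carry over from the previous line; the table rounds u and y to 3 d.p., halves away from zero)
n=0: y=0, sp=1, e=sp−y=1; I=1, D=e−e_prev=1; u=1·1+1/4·1+1·1=2.25; next y=-3/5·0+1/4·2.25=0.5625
n=1: y=0.5625, sp=1, e=sp−y=0.4375; I=1.4375, D=e−e_prev=-0.5625; u=1·0.4375+1/4·1.4375+1·(-0.5625)=0.234375; next y=-3/5·0.5625+1/4·0.234375≈-0.278906
n=2: y≈-0.278906, sp=1, e=sp−y≈1.278906; I≈2.716406, D=e−e_prev≈0.841406; u=1·1.278906+1/4·2.716406+1·0.841406≈2.799414; next y=-3/5·(-0.278906)+1/4·2.799414≈0.867197
n=3: y≈0.867197, sp=1, e=sp−y≈0.132803; I≈2.849209, D=e−e_prev≈-1.146104; u=1·0.132803+1/4·2.849209+1·(-1.146104)≈-0.300999; next y=-3/5·0.867197+1/4·(-0.300999)≈-0.595568
n=4: y≈-0.595568, sp=1, e=sp−y≈1.595568; I≈4.444777, D=e−e_prev≈1.462765; u=1·1.595568+1/4·4.444777+1·1.462765≈4.169527; next y=-3/5·(-0.595568)+1/4·4.169527≈1.399723
n=5: y≈1.399723, sp=1, e=sp−y≈-0.399723; I≈4.045054, D=e−e_prev≈-1.995291; u=1·(-0.399723)+1/4·4.045054+1·(-1.995291)≈-1.383750; next y=-3/5·1.399723+1/4·(-1.383750)≈-1.185771
n=6: y≈-1.185771, sp=1, e=sp−y≈2.185771; I≈6.230825, D=e−e_prev≈2.585494; u=1·2.185771+1/4·6.230825+1·2.585494≈6.328971; next y=-3/5·(-1.185771)+1/4·6.328971≈2.293705
n=7: y≈2.293705, sp=1, e=sp−y≈-1.293705; I≈4.937120, D=e−e_prev≈-3.479476; u=1·(-1.293705)+1/4·4.937120+1·(-3.479476)≈-3.538902; next y=-3/5·2.293705+1/4·(-3.538902)≈-2.260949
n=8: y≈-2.260949, sp=1, e=sp−y≈3.260949; I≈8.198069, D=e−e_prev≈4.554654; u=1·3.260949+1/4·8.198069+1·4.554654≈9.865120; next y=-3/5·(-2.260949)+1/4·9.865120≈3.822849
n=9: y≈3.822849, sp=1, e=sp−y≈-2.822849; I≈5.375219, D=e−e_prev≈-6.083798; u=1·(-2.822849)+1/4·5.375219+1·(-6.083798)≈-7.562842; next y=-3/5·3.822849+1/4·(-7.562842)≈-4.184420
n=10: y≈-4.184420, sp=1, e=sp−y≈5.184420; I≈10.559640, D=e−e_prev≈8.007269; u=1·5.184420+1/4·10.559640+1·8.007269≈15.831599; next y=-3/5·(-4.184420)+1/4·15.831599≈6.468552
n=11: y≈6.468552, sp=1, e=sp−y≈-5.468552; I≈5.091088, D=e−e_prev≈-10.652972; u=1·(-5.468552)+1/4·5.091088+1·(-10.652972)≈-14.848752; next y=-3/5·6.468552+1/4·(-14.848752)≈-7.593319
n=12: y≈-7.593319, sp=1, e=sp−y≈8.593319; I≈13.684407, D=e−e_prev≈14.061871; u=1·8.593319+1/4·13.684407+1·14.061871≈26.076292; next y=-3/5·(-7.593319)+1/4·26.076292≈11.075064
n=13: y≈11.075064, sp=1, e=sp−y≈-10.075064; I≈3.609342, D=e−e_prev≈-18.668384; u=1·(-10.075064)+1/4·3.609342+1·(-18.668384)≈-27.841112; next y=-3/5·11.075064+1/4·(-27.841112)≈-13.605317
n=14: y≈-13.605317, sp=1, e=sp−y≈14.605317; I≈18.214659, D=e−e_prev≈24.680381; u=1·14.605317+1/4·18.214659+1·24.680381≈43.839363; next y=-3/5·(-13.605317)+1/4·43.839363≈19.123031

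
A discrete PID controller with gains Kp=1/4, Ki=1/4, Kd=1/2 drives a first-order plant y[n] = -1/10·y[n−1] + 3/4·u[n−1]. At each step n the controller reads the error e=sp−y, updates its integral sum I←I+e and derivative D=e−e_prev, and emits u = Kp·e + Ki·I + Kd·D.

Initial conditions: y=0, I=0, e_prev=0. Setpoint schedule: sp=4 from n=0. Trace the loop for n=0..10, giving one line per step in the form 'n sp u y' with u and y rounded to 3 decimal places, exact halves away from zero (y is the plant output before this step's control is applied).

0 4 4.000 0.000
1 4 0.000 3.000
2 4 5.050 -0.300
3 4 0.358 3.818
4 4 6.393 -0.114
5 4 0.536 4.806
6 4 7.679 -0.079
7 4 0.411 5.767
8 4 8.928 -0.269
9 4 -0.014 6.723
10 4 10.206 -0.683

(exact arithmetic carried between steps; '≈' marks a value shown rounded to 6 d.p. or computed from one; I and e_prev carry over from the previous line; the table rounds u and y to 3 d.p., halves away from zero)
n=0: y=0, sp=4, e=sp−y=4; I=4, D=e−e_prev=4; u=1/4·4+1/4·4+1/2·4=4; next y=-1/10·0+3/4·4=3
n=1: y=3, sp=4, e=sp−y=1; I=5, D=e−e_prev=-3; u=1/4·1+1/4·5+1/2·(-3)=0; next y=-1/10·3+3/4·0=-0.3
n=2: y=-0.3, sp=4, e=sp−y=4.3; I=9.3, D=e−e_prev=3.3; u=1/4·4.3+1/4·9.3+1/2·3.3=5.05; next y=-1/10·(-0.3)+3/4·5.05=3.8175
n=3: y=3.8175, sp=4, e=sp−y=0.1825; I=9.4825, D=e−e_prev=-4.1175; u=1/4·0.1825+1/4·9.4825+1/2·(-4.1175)=0.3575; next y=-1/10·3.8175+3/4·0.3575=-0.113625
n=4: y=-0.113625, sp=4, e=sp−y=4.113625; I=13.596125, D=e−e_prev=3.931125; u=1/4·4.113625+1/4·13.596125+1/2·3.931125=6.393; next y=-1/10·(-0.113625)+3/4·6.393≈4.806113
n=5: y≈4.806113, sp=4, e=sp−y≈-0.806113; I≈12.790013, D=e−e_prev≈-4.919738; u=1/4·(-0.806113)+1/4·12.790013+1/2·(-4.919738)≈0.536106; next y=-1/10·4.806113+3/4·0.536106≈-0.078532
n=6: y≈-0.078532, sp=4, e=sp−y≈4.078532; I≈16.868544, D=e−e_prev≈4.884644; u=1/4·4.078532+1/4·16.868544+1/2·4.884644≈7.679091; next y=-1/10·(-0.078532)+3/4·7.679091≈5.767171
n=7: y≈5.767171, sp=4, e=sp−y≈-1.767171; I≈15.101373, D=e−e_prev≈-5.845703; u=1/4·(-1.767171)+1/4·15.101373+1/2·(-5.845703)≈0.410699; next y=-1/10·5.767171+3/4·0.410699≈-0.268693
n=8: y≈-0.268693, sp=4, e=sp−y≈4.268693; I≈19.370066, D=e−e_prev≈6.035864; u=1/4·4.268693+1/4·19.370066+1/2·6.035864≈8.927622; next y=-1/10·(-0.268693)+3/4·8.927622≈6.722586
n=9: y≈6.722586, sp=4, e=sp−y≈-2.722586; I≈16.647480, D=e−e_prev≈-6.991279; u=1/4·(-2.722586)+1/4·16.647480+1/2·(-6.991279)≈-0.014416; next y=-1/10·6.722586+3/4·(-0.014416)≈-0.683070
n=10: y≈-0.683070, sp=4, e=sp−y≈4.683070; I≈21.330550, D=e−e_prev≈7.405656; u=1/4·4.683070+1/4·21.330550+1/2·7.405656≈10.206233; next y=-1/10·(-0.683070)+3/4·10.206233≈7.722982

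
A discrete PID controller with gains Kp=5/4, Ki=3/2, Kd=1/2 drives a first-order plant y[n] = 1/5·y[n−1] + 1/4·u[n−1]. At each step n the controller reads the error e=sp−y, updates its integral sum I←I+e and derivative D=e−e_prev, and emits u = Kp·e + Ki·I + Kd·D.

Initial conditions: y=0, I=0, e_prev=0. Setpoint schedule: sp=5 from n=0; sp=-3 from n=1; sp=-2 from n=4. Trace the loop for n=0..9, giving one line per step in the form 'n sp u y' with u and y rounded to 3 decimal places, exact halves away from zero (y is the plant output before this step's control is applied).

0 5 16.250 0.000
1 -3 -17.953 4.063
2 -3 2.634 -3.676
3 -3 -11.919 -0.077
4 -2 -1.770 -2.995
5 -2 -8.585 -1.041
6 -2 -4.779 -2.355
7 -2 -7.143 -1.666
8 -2 -5.827 -2.119
9 -2 -6.650 -1.880

(exact arithmetic carried between steps; '≈' marks a value shown rounded to 6 d.p. or computed from one; I and e_prev carry over from the previous line; the table rounds u and y to 3 d.p., halves away from zero)
n=0: y=0, sp=5, e=sp−y=5; I=5, D=e−e_prev=5; u=5/4·5+3/2·5+1/2·5=16.25; next y=1/5·0+1/4·16.25=4.0625
n=1: y=4.0625, sp=-3, e=sp−y=-7.0625; I=-2.0625, D=e−e_prev=-12.0625; u=5/4·(-7.0625)+3/2·(-2.0625)+1/2·(-12.0625)=-17.953125; next y=1/5·4.0625+1/4·(-17.953125)≈-3.675781
n=2: y≈-3.675781, sp=-3, e=sp−y≈0.675781; I≈-1.386719, D=e−e_prev≈7.738281; u=5/4·0.675781+3/2·(-1.386719)+1/2·7.738281≈2.633789; next y=1/5·(-3.675781)+1/4·2.633789≈-0.076709
n=3: y≈-0.076709, sp=-3, e=sp−y≈-2.923291; I≈-4.310010, D=e−e_prev≈-3.599072; u=5/4·(-2.923291)+3/2·(-4.310010)+1/2·(-3.599072)≈-11.918665; next y=1/5·(-0.076709)+1/4·(-11.918665)≈-2.995008
n=4: y≈-2.995008, sp=-2, e=sp−y≈0.995008; I≈-3.315002, D=e−e_prev≈3.918299; u=5/4·0.995008+3/2·(-3.315002)+1/2·3.918299≈-1.769593; next y=1/5·(-2.995008)+1/4·(-1.769593)≈-1.041400
n=5: y≈-1.041400, sp=-2, e=sp−y≈-0.958600; I≈-4.273602, D=e−e_prev≈-1.953608; u=5/4·(-0.958600)+3/2·(-4.273602)+1/2·(-1.953608)≈-8.585457; next y=1/5·(-1.041400)+1/4·(-8.585457)≈-2.354644
n=6: y≈-2.354644, sp=-2, e=sp−y≈0.354644; I≈-3.918958, D=e−e_prev≈1.313244; u=5/4·0.354644+3/2·(-3.918958)+1/2·1.313244≈-4.778509; next y=1/5·(-2.354644)+1/4·(-4.778509)≈-1.665556
n=7: y≈-1.665556, sp=-2, e=sp−y≈-0.334444; I≈-4.253402, D=e−e_prev≈-0.689088; u=5/4·(-0.334444)+3/2·(-4.253402)+1/2·(-0.689088)≈-7.142701; next y=1/5·(-1.665556)+1/4·(-7.142701)≈-2.118787
n=8: y≈-2.118787, sp=-2, e=sp−y≈0.118787; I≈-4.134615, D=e−e_prev≈0.453230; u=5/4·0.118787+3/2·(-4.134615)+1/2·0.453230≈-5.826824; next y=1/5·(-2.118787)+1/4·(-5.826824)≈-1.880463
n=9: y≈-1.880463, sp=-2, e=sp−y≈-0.119537; I≈-4.254152, D=e−e_prev≈-0.238323; u=5/4·(-0.119537)+3/2·(-4.254152)+1/2·(-0.238323)≈-6.649810; next y=1/5·(-1.880463)+1/4·(-6.649810)≈-2.038545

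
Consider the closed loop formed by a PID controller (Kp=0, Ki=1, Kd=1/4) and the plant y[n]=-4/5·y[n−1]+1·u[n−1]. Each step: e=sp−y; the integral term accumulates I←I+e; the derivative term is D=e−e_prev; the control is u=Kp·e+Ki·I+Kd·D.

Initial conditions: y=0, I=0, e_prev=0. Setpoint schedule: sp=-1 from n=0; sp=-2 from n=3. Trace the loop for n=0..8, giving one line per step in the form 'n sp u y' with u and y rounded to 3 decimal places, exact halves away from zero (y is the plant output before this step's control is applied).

0 -1 -1.250 0.000
1 -1 -0.438 -1.250
2 -1 -2.766 0.563
3 -2 -0.402 -3.216
4 -2 -6.613 2.170
5 -2 3.713 -8.350
6 -2 -15.995 10.392
7 -2 19.674 -24.309
8 -2 -45.980 39.122

(exact arithmetic carried between steps; '≈' marks a value shown rounded to 6 d.p. or computed from one; I and e_prev carry over from the previous line; the table rounds u and y to 3 d.p., halves away from zero)
n=0: y=0, sp=-1, e=sp−y=-1; I=-1, D=e−e_prev=-1; u=0·(-1)+1·(-1)+1/4·(-1)=-1.25; next y=-4/5·0+1·(-1.25)=-1.25
n=1: y=-1.25, sp=-1, e=sp−y=0.25; I=-0.75, D=e−e_prev=1.25; u=0·0.25+1·(-0.75)+1/4·1.25=-0.4375; next y=-4/5·(-1.25)+1·(-0.4375)=0.5625
n=2: y=0.5625, sp=-1, e=sp−y=-1.5625; I=-2.3125, D=e−e_prev=-1.8125; u=0·(-1.5625)+1·(-2.3125)+1/4·(-1.8125)=-2.765625; next y=-4/5·0.5625+1·(-2.765625)=-3.215625
n=3: y=-3.215625, sp=-2, e=sp−y=1.215625; I=-1.096875, D=e−e_prev=2.778125; u=0·1.215625+1·(-1.096875)+1/4·2.778125≈-0.402344; next y=-4/5·(-3.215625)+1·(-0.402344)≈2.170156
n=4: y≈2.170156, sp=-2, e=sp−y≈-4.170156; I≈-5.267031, D=e−e_prev≈-5.385781; u=0·(-4.170156)+1·(-5.267031)+1/4·(-5.385781)≈-6.613477; next y=-4/5·2.170156+1·(-6.613477)≈-8.349602
n=5: y≈-8.349602, sp=-2, e=sp−y≈6.349602; I≈1.082570, D=e−e_prev≈10.519758; u=0·6.349602+1·1.082570+1/4·10.519758≈3.712510; next y=-4/5·(-8.349602)+1·3.712510≈10.392191
n=6: y≈10.392191, sp=-2, e=sp−y≈-12.392191; I≈-11.309621, D=e−e_prev≈-18.741793; u=0·(-12.392191)+1·(-11.309621)+1/4·(-18.741793)≈-15.995069; next y=-4/5·10.392191+1·(-15.995069)≈-24.308822
n=7: y≈-24.308822, sp=-2, e=sp−y≈22.308822; I≈10.999201, D=e−e_prev≈34.701013; u=0·22.308822+1·10.999201+1/4·34.701013≈19.674454; next y=-4/5·(-24.308822)+1·19.674454≈39.121511
n=8: y≈39.121511, sp=-2, e=sp−y≈-41.121511; I≈-30.122310, D=e−e_prev≈-63.430333; u=0·(-41.121511)+1·(-30.122310)+1/4·(-63.430333)≈-45.979894; next y=-4/5·39.121511+1·(-45.979894)≈-77.277103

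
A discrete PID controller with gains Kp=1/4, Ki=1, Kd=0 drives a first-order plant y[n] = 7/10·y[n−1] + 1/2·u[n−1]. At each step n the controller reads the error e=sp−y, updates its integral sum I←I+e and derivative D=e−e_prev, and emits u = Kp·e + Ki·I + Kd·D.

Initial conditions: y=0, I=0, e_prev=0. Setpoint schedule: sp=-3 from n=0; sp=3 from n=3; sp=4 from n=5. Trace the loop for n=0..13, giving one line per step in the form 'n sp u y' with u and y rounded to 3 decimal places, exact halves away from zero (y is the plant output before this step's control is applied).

(exact arithmetic carried between steps; '≈' marks a value shown rounded to 6 d.p. or computed from one; I and e_prev carry over from the previous line; the table rounds u and y to 3 d.p., halves away from zero)
n=0: y=0, sp=-3, e=sp−y=-3; I=-3, D=e−e_prev=-3; u=1/4·(-3)+1·(-3)+0·(-3)=-3.75; next y=7/10·0+1/2·(-3.75)=-1.875
n=1: y=-1.875, sp=-3, e=sp−y=-1.125; I=-4.125, D=e−e_prev=1.875; u=1/4·(-1.125)+1·(-4.125)+0·1.875=-4.40625; next y=7/10·(-1.875)+1/2·(-4.40625)=-3.515625
n=2: y=-3.515625, sp=-3, e=sp−y=0.515625; I=-3.609375, D=e−e_prev=1.640625; u=1/4·0.515625+1·(-3.609375)+0·1.640625≈-3.480469; next y=7/10·(-3.515625)+1/2·(-3.480469)≈-4.201172
n=3: y≈-4.201172, sp=3, e=sp−y≈7.201172; I≈3.591797, D=e−e_prev≈6.685547; u=1/4·7.201172+1·3.591797+0·6.685547≈5.392090; next y=7/10·(-4.201172)+1/2·5.392090≈-0.244775
n=4: y≈-0.244775, sp=3, e=sp−y≈3.244775; I≈6.836572, D=e−e_prev≈-3.956396; u=1/4·3.244775+1·6.836572+0·(-3.956396)≈7.647766; next y=7/10·(-0.244775)+1/2·7.647766≈3.652540
n=5: y≈3.652540, sp=4, e=sp−y≈0.347460; I≈7.184032, D=e−e_prev≈-2.897316; u=1/4·0.347460+1·7.184032+0·(-2.897316)≈7.270897; next y=7/10·3.652540+1/2·7.270897≈6.192227
n=6: y≈6.192227, sp=4, e=sp−y≈-2.192227; I≈4.991805, D=e−e_prev≈-2.539686; u=1/4·(-2.192227)+1·4.991805+0·(-2.539686)≈4.443749; next y=7/10·6.192227+1/2·4.443749≈6.556433
n=7: y≈6.556433, sp=4, e=sp−y≈-2.556433; I≈2.435372, D=e−e_prev≈-0.364206; u=1/4·(-2.556433)+1·2.435372+0·(-0.364206)≈1.796264; next y=7/10·6.556433+1/2·1.796264≈5.487635
n=8: y≈5.487635, sp=4, e=sp−y≈-1.487635; I≈0.947737, D=e−e_prev≈1.068798; u=1/4·(-1.487635)+1·0.947737+0·1.068798≈0.575828; next y=7/10·5.487635+1/2·0.575828≈4.129259
n=9: y≈4.129259, sp=4, e=sp−y≈-0.129259; I≈0.818478, D=e−e_prev≈1.358376; u=1/4·(-0.129259)+1·0.818478+0·1.358376≈0.786164; next y=7/10·4.129259+1/2·0.786164≈3.283563
n=10: y≈3.283563, sp=4, e=sp−y≈0.716437; I≈1.534915, D=e−e_prev≈0.845696; u=1/4·0.716437+1·1.534915+0·0.845696≈1.714025; next y=7/10·3.283563+1/2·1.714025≈3.155506
n=11: y≈3.155506, sp=4, e=sp−y≈0.844494; I≈2.379409, D=e−e_prev≈0.128057; u=1/4·0.844494+1·2.379409+0·0.128057≈2.590532; next y=7/10·3.155506+1/2·2.590532≈3.504121
n=12: y≈3.504121, sp=4, e=sp−y≈0.495879; I≈2.875288, D=e−e_prev≈-0.348614; u=1/4·0.495879+1·2.875288+0·(-0.348614)≈2.999258; next y=7/10·3.504121+1/2·2.999258≈3.952514
n=13: y≈3.952514, sp=4, e=sp−y≈0.047486; I≈2.922775, D=e−e_prev≈-0.448393; u=1/4·0.047486+1·2.922775+0·(-0.448393)≈2.934646; next y=7/10·3.952514+1/2·2.934646≈4.234083

0 -3 -3.750 0.000
1 -3 -4.406 -1.875
2 -3 -3.480 -3.516
3 3 5.392 -4.201
4 3 7.648 -0.245
5 4 7.271 3.653
6 4 4.444 6.192
7 4 1.796 6.556
8 4 0.576 5.488
9 4 0.786 4.129
10 4 1.714 3.284
11 4 2.591 3.156
12 4 2.999 3.504
13 4 2.935 3.953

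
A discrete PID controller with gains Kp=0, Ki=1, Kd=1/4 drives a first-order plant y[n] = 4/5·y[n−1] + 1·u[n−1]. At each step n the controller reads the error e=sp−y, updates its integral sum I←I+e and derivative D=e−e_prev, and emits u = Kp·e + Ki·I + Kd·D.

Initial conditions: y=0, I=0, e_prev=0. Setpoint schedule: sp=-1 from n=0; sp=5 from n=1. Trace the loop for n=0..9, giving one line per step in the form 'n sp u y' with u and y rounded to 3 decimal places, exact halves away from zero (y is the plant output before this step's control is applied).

(exact arithmetic carried between steps; '≈' marks a value shown rounded to 6 d.p. or computed from one; I and e_prev carry over from the previous line; the table rounds u and y to 3 d.p., halves away from zero)
n=0: y=0, sp=-1, e=sp−y=-1; I=-1, D=e−e_prev=-1; u=0·(-1)+1·(-1)+1/4·(-1)=-1.25; next y=4/5·0+1·(-1.25)=-1.25
n=1: y=-1.25, sp=5, e=sp−y=6.25; I=5.25, D=e−e_prev=7.25; u=0·6.25+1·5.25+1/4·7.25=7.0625; next y=4/5·(-1.25)+1·7.0625=6.0625
n=2: y=6.0625, sp=5, e=sp−y=-1.0625; I=4.1875, D=e−e_prev=-7.3125; u=0·(-1.0625)+1·4.1875+1/4·(-7.3125)=2.359375; next y=4/5·6.0625+1·2.359375=7.209375
n=3: y=7.209375, sp=5, e=sp−y=-2.209375; I=1.978125, D=e−e_prev=-1.146875; u=0·(-2.209375)+1·1.978125+1/4·(-1.146875)≈1.691406; next y=4/5·7.209375+1·1.691406≈7.458906
n=4: y≈7.458906, sp=5, e=sp−y≈-2.458906; I≈-0.480781, D=e−e_prev≈-0.249531; u=0·(-2.458906)+1·(-0.480781)+1/4·(-0.249531)≈-0.543164; next y=4/5·7.458906+1·(-0.543164)≈5.423961
n=5: y≈5.423961, sp=5, e=sp−y≈-0.423961; I≈-0.904742, D=e−e_prev≈2.034945; u=0·(-0.423961)+1·(-0.904742)+1/4·2.034945≈-0.396006; next y=4/5·5.423961+1·(-0.396006)≈3.943163
n=6: y≈3.943163, sp=5, e=sp−y≈1.056837; I≈0.152095, D=e−e_prev≈1.480798; u=0·1.056837+1·0.152095+1/4·1.480798≈0.522294; next y=4/5·3.943163+1·0.522294≈3.676825
n=7: y≈3.676825, sp=5, e=sp−y≈1.323175; I≈1.475270, D=e−e_prev≈0.266338; u=0·1.323175+1·1.475270+1/4·0.266338≈1.541855; next y=4/5·3.676825+1·1.541855≈4.483315
n=8: y≈4.483315, sp=5, e=sp−y≈0.516685; I≈1.991956, D=e−e_prev≈-0.806490; u=0·0.516685+1·1.991956+1/4·(-0.806490)≈1.790333; next y=4/5·4.483315+1·1.790333≈5.376985
n=9: y≈5.376985, sp=5, e=sp−y≈-0.376985; I≈1.614971, D=e−e_prev≈-0.893670; u=0·(-0.376985)+1·1.614971+1/4·(-0.893670)≈1.391553; next y=4/5·5.376985+1·1.391553≈5.693141

0 -1 -1.250 0.000
1 5 7.063 -1.250
2 5 2.359 6.063
3 5 1.691 7.209
4 5 -0.543 7.459
5 5 -0.396 5.424
6 5 0.522 3.943
7 5 1.542 3.677
8 5 1.790 4.483
9 5 1.392 5.377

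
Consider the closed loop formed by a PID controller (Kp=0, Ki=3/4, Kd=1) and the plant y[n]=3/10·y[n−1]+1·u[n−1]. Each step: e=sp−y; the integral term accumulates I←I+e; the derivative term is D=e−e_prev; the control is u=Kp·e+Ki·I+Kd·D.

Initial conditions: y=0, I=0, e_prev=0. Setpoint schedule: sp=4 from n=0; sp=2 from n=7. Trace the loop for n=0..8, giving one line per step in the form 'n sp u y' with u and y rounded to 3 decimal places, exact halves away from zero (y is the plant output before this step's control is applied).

0 4 7.000 0.000
1 4 -6.250 7.000
2 4 18.013 -4.150
3 4 -23.631 16.768
4 4 49.605 -18.600
5 4 -78.407 44.025
6 4 145.342 -65.199
7 2 -249.701 125.782
8 2 441.504 -211.966

(exact arithmetic carried between steps; '≈' marks a value shown rounded to 6 d.p. or computed from one; I and e_prev carry over from the previous line; the table rounds u and y to 3 d.p., halves away from zero)
n=0: y=0, sp=4, e=sp−y=4; I=4, D=e−e_prev=4; u=0·4+3/4·4+1·4=7; next y=3/10·0+1·7=7
n=1: y=7, sp=4, e=sp−y=-3; I=1, D=e−e_prev=-7; u=0·(-3)+3/4·1+1·(-7)=-6.25; next y=3/10·7+1·(-6.25)=-4.15
n=2: y=-4.15, sp=4, e=sp−y=8.15; I=9.15, D=e−e_prev=11.15; u=0·8.15+3/4·9.15+1·11.15=18.0125; next y=3/10·(-4.15)+1·18.0125=16.7675
n=3: y=16.7675, sp=4, e=sp−y=-12.7675; I=-3.6175, D=e−e_prev=-20.9175; u=0·(-12.7675)+3/4·(-3.6175)+1·(-20.9175)=-23.630625; next y=3/10·16.7675+1·(-23.630625)=-18.600375
n=4: y=-18.600375, sp=4, e=sp−y=22.600375; I=18.982875, D=e−e_prev=35.367875; u=0·22.600375+3/4·18.982875+1·35.367875≈49.605031; next y=3/10·(-18.600375)+1·49.605031≈44.024919
n=5: y≈44.024919, sp=4, e=sp−y≈-40.024919; I≈-21.042044, D=e−e_prev≈-62.625294; u=0·(-40.024919)+3/4·(-21.042044)+1·(-62.625294)≈-78.406827; next y=3/10·44.024919+1·(-78.406827)≈-65.199351
n=6: y≈-65.199351, sp=4, e=sp−y≈69.199351; I≈48.157307, D=e−e_prev≈109.224270; u=0·69.199351+3/4·48.157307+1·109.224270≈145.342250; next y=3/10·(-65.199351)+1·145.342250≈125.782445
n=7: y≈125.782445, sp=2, e=sp−y≈-123.782445; I≈-75.625138, D=e−e_prev≈-192.981796; u=0·(-123.782445)+3/4·(-75.625138)+1·(-192.981796)≈-249.700649; next y=3/10·125.782445+1·(-249.700649)≈-211.965916
n=8: y≈-211.965916, sp=2, e=sp−y≈213.965916; I≈138.340778, D=e−e_prev≈337.748360; u=0·213.965916+3/4·138.340778+1·337.748360≈441.503944; next y=3/10·(-211.965916)+1·441.503944≈377.914169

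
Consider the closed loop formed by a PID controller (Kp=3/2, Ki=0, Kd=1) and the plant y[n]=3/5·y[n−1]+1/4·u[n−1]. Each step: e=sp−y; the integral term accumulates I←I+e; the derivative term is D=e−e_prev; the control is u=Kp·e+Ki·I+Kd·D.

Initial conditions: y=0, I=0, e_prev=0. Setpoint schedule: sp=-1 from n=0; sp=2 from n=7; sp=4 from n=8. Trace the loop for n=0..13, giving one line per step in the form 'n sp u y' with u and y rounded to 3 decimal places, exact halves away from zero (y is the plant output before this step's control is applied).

0 -1 -2.500 0.000
1 -1 0.063 -0.625
2 -1 -1.227 -0.359
3 -1 -0.554 -0.522
4 -1 -0.893 -0.452
5 -1 -0.716 -0.494
6 -1 -0.805 -0.476
7 2 6.741 -0.487
8 4 4.030 1.393
9 4 2.785 1.843
10 4 3.338 1.802
11 4 3.013 1.916
12 4 3.159 1.903
13 4 3.074 1.931

(exact arithmetic carried between steps; '≈' marks a value shown rounded to 6 d.p. or computed from one; I and e_prev carry over from the previous line; the table rounds u and y to 3 d.p., halves away from zero)
n=0: y=0, sp=-1, e=sp−y=-1; I=-1, D=e−e_prev=-1; u=3/2·(-1)+0·(-1)+1·(-1)=-2.5; next y=3/5·0+1/4·(-2.5)=-0.625
n=1: y=-0.625, sp=-1, e=sp−y=-0.375; I=-1.375, D=e−e_prev=0.625; u=3/2·(-0.375)+0·(-1.375)+1·0.625=0.0625; next y=3/5·(-0.625)+1/4·0.0625=-0.359375
n=2: y=-0.359375, sp=-1, e=sp−y=-0.640625; I=-2.015625, D=e−e_prev=-0.265625; u=3/2·(-0.640625)+0·(-2.015625)+1·(-0.265625)≈-1.226563; next y=3/5·(-0.359375)+1/4·(-1.226563)≈-0.522266
n=3: y≈-0.522266, sp=-1, e=sp−y≈-0.477734; I≈-2.493359, D=e−e_prev≈0.162891; u=3/2·(-0.477734)+0·(-2.493359)+1·0.162891≈-0.553711; next y=3/5·(-0.522266)+1/4·(-0.553711)≈-0.451787
n=4: y≈-0.451787, sp=-1, e=sp−y≈-0.548213; I≈-3.041572, D=e−e_prev≈-0.070479; u=3/2·(-0.548213)+0·(-3.041572)+1·(-0.070479)≈-0.892798; next y=3/5·(-0.451787)+1/4·(-0.892798)≈-0.494272
n=5: y≈-0.494272, sp=-1, e=sp−y≈-0.505728; I≈-3.547301, D=e−e_prev≈0.042485; u=3/2·(-0.505728)+0·(-3.547301)+1·0.042485≈-0.716108; next y=3/5·(-0.494272)+1/4·(-0.716108)≈-0.475590
n=6: y≈-0.475590, sp=-1, e=sp−y≈-0.524410; I≈-4.071711, D=e−e_prev≈-0.018682; u=3/2·(-0.524410)+0·(-4.071711)+1·(-0.018682)≈-0.805297; next y=3/5·(-0.475590)+1/4·(-0.805297)≈-0.486678
n=7: y≈-0.486678, sp=2, e=sp−y≈2.486678; I≈-1.585032, D=e−e_prev≈3.011088; u=3/2·2.486678+0·(-1.585032)+1·3.011088≈6.741105; next y=3/5·(-0.486678)+1/4·6.741105≈1.393269
n=8: y≈1.393269, sp=4, e=sp−y≈2.606731; I≈1.021698, D=e−e_prev≈0.120052; u=3/2·2.606731+0·1.021698+1·0.120052≈4.030148; next y=3/5·1.393269+1/4·4.030148≈1.843499
n=9: y≈1.843499, sp=4, e=sp−y≈2.156501; I≈3.178199, D=e−e_prev≈-0.450229; u=3/2·2.156501+0·3.178199+1·(-0.450229)≈2.784523; next y=3/5·1.843499+1/4·2.784523≈1.802230
n=10: y≈1.802230, sp=4, e=sp−y≈2.197770; I≈5.375970, D=e−e_prev≈0.041269; u=3/2·2.197770+0·5.375970+1·0.041269≈3.337924; next y=3/5·1.802230+1/4·3.337924≈1.915819
n=11: y≈1.915819, sp=4, e=sp−y≈2.084181; I≈7.460151, D=e−e_prev≈-0.113589; u=3/2·2.084181+0·7.460151+1·(-0.113589)≈3.012683; next y=3/5·1.915819+1/4·3.012683≈1.902662
n=12: y≈1.902662, sp=4, e=sp−y≈2.097338; I≈9.557489, D=e−e_prev≈0.013157; u=3/2·2.097338+0·9.557489+1·0.013157≈3.159164; next y=3/5·1.902662+1/4·3.159164≈1.931388
n=13: y≈1.931388, sp=4, e=sp−y≈2.068612; I≈11.626100, D=e−e_prev≈-0.028726; u=3/2·2.068612+0·11.626100+1·(-0.028726)≈3.074192; next y=3/5·1.931388+1/4·3.074192≈1.927381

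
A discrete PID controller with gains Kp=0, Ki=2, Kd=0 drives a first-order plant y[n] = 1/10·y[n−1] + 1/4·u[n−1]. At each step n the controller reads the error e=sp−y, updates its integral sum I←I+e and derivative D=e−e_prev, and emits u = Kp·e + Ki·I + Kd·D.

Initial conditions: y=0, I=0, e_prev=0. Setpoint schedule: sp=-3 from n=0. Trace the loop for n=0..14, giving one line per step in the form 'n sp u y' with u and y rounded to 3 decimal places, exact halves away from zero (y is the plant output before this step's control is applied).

0 -3 -6.000 0.000
1 -3 -9.000 -1.500
2 -3 -10.200 -2.400
3 -3 -10.620 -2.790
4 -3 -10.752 -2.934
5 -3 -10.789 -2.981
6 -3 -10.798 -2.995
7 -3 -10.800 -2.999
8 -3 -10.800 -3.000
9 -3 -10.800 -3.000
10 -3 -10.800 -3.000
11 -3 -10.800 -3.000
12 -3 -10.800 -3.000
13 -3 -10.800 -3.000
14 -3 -10.800 -3.000

(exact arithmetic carried between steps; '≈' marks a value shown rounded to 6 d.p. or computed from one; I and e_prev carry over from the previous line; the table rounds u and y to 3 d.p., halves away from zero)
n=0: y=0, sp=-3, e=sp−y=-3; I=-3, D=e−e_prev=-3; u=0·(-3)+2·(-3)+0·(-3)=-6; next y=1/10·0+1/4·(-6)=-1.5
n=1: y=-1.5, sp=-3, e=sp−y=-1.5; I=-4.5, D=e−e_prev=1.5; u=0·(-1.5)+2·(-4.5)+0·1.5=-9; next y=1/10·(-1.5)+1/4·(-9)=-2.4
n=2: y=-2.4, sp=-3, e=sp−y=-0.6; I=-5.1, D=e−e_prev=0.9; u=0·(-0.6)+2·(-5.1)+0·0.9=-10.2; next y=1/10·(-2.4)+1/4·(-10.2)=-2.79
n=3: y=-2.79, sp=-3, e=sp−y=-0.21; I=-5.31, D=e−e_prev=0.39; u=0·(-0.21)+2·(-5.31)+0·0.39=-10.62; next y=1/10·(-2.79)+1/4·(-10.62)=-2.934
n=4: y=-2.934, sp=-3, e=sp−y=-0.066; I=-5.376, D=e−e_prev=0.144; u=0·(-0.066)+2·(-5.376)+0·0.144=-10.752; next y=1/10·(-2.934)+1/4·(-10.752)=-2.9814
n=5: y=-2.9814, sp=-3, e=sp−y=-0.0186; I=-5.3946, D=e−e_prev=0.0474; u=0·(-0.0186)+2·(-5.3946)+0·0.0474=-10.7892; next y=1/10·(-2.9814)+1/4·(-10.7892)=-2.99544
n=6: y=-2.99544, sp=-3, e=sp−y=-0.00456; I=-5.39916, D=e−e_prev=0.01404; u=0·(-0.00456)+2·(-5.39916)+0·0.01404=-10.79832; next y=1/10·(-2.99544)+1/4·(-10.79832)=-2.999124
n=7: y=-2.999124, sp=-3, e=sp−y=-0.000876; I=-5.400036, D=e−e_prev=0.003684; u=0·(-0.000876)+2·(-5.400036)+0·0.003684=-10.800072; next y=1/10·(-2.999124)+1/4·(-10.800072)≈-2.999930
n=8: y≈-2.999930, sp=-3, e=sp−y≈-0.000070; I≈-5.400106, D=e−e_prev≈0.000806; u=0·(-0.000070)+2·(-5.400106)+0·0.000806≈-10.800211; next y=1/10·(-2.999930)+1/4·(-10.800211)≈-3.000046
n=9: y≈-3.000046, sp=-3, e=sp−y≈0.000046; I≈-5.400060, D=e−e_prev≈0.000115; u=0·0.000046+2·(-5.400060)+0·0.000115≈-10.800120; next y=1/10·(-3.000046)+1/4·(-10.800120)≈-3.000034
n=10: y≈-3.000034, sp=-3, e=sp−y≈0.000034; I≈-5.400025, D=e−e_prev≈-0.000011; u=0·0.000034+2·(-5.400025)+0·(-0.000011)≈-10.800051; next y=1/10·(-3.000034)+1/4·(-10.800051)≈-3.000016
n=11: y≈-3.000016, sp=-3, e=sp−y≈0.000016; I≈-5.400009, D=e−e_prev≈-0.000018; u=0·0.000016+2·(-5.400009)+0·(-0.000018)≈-10.800018; next y=1/10·(-3.000016)+1/4·(-10.800018)≈-3.000006
n=12: y≈-3.000006, sp=-3, e=sp−y≈0.000006; I≈-5.400003, D=e−e_prev≈-0.000010; u=0·0.000006+2·(-5.400003)+0·(-0.000010)≈-10.800006; next y=1/10·(-3.000006)+1/4·(-10.800006)≈-3.000002
n=13: y≈-3.000002, sp=-3, e=sp−y≈0.000002; I≈-5.400001, D=e−e_prev≈-0.000004; u=0·0.000002+2·(-5.400001)+0·(-0.000004)≈-10.800002; next y=1/10·(-3.000002)+1/4·(-10.800002)≈-3.000001
n=14: y≈-3.000001, sp=-3, e=sp−y≈0.000001; I≈-5.400000, D=e−e_prev≈-0.000001; u=0·0.000001+2·(-5.400000)+0·(-0.000001)≈-10.800000; next y=1/10·(-3.000001)+1/4·(-10.800000)≈-3.000000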